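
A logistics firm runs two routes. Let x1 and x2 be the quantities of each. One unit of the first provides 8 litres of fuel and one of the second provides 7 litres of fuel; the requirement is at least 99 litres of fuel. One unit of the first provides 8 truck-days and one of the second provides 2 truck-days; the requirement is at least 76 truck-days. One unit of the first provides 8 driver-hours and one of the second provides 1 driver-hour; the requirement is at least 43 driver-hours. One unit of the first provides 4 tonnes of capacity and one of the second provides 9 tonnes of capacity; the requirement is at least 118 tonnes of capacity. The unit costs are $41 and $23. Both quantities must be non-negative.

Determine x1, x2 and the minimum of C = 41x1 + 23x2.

Extreme points and C = 41x1 + 23x2:
  (0, 43) → C = 989
  (59/2, 0) → C = 2419/2
  (5/4, 33) → C = 3241/4
  (7, 10) → C = 517
The feasible region is unbounded (it extends along (0, 1), (1, 0)), but C strictly increases along every unbounded feasible direction, so there is no improving ray and the minimum is attained at a vertex.

x1 = 7, x2 = 10, minimum C = 517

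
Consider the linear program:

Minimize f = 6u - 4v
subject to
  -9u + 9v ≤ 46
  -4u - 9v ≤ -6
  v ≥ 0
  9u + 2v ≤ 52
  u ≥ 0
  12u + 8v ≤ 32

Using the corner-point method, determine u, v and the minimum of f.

u = 0, v = 4, minimum f = -16

Vertices and f = 6u - 4v:
  (3/2, 0) → f = 9
  (0, 2/3) → f = -8/3
  (8/3, 0) → f = 16
  (0, 4) → f = -16

At the optimal vertex, u = 0 and 12u + 8v = 32.
Solving simultaneously gives u = 0, v = 4.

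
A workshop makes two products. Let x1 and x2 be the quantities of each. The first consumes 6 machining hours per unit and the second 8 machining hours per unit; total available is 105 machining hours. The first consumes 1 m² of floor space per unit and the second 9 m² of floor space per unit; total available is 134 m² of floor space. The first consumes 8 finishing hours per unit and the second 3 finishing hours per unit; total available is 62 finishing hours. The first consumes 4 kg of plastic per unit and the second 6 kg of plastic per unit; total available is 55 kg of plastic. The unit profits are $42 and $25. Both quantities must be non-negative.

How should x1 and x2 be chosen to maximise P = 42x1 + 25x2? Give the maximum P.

Vertices and P = 42x1 + 25x2:
  (0, 0) → P = 0
  (0, 55/6) → P = 1375/6
  (31/4, 0) → P = 651/2
  (23/4, 16/3) → P = 2249/6

The binding constraints are 8x1 + 3x2 = 62 and 4x1 + 6x2 = 55.
Solving simultaneously gives x1 = 23/4, x2 = 16/3.

x1 = 23/4, x2 = 16/3, maximum P = 2249/6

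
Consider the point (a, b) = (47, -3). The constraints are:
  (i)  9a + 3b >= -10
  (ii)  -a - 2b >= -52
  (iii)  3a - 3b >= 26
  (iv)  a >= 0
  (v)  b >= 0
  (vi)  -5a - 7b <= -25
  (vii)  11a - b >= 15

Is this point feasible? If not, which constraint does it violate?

Constraint (v): b = -3, which is not ≥ 0. All other constraints are satisfied.

not feasible — violates (v)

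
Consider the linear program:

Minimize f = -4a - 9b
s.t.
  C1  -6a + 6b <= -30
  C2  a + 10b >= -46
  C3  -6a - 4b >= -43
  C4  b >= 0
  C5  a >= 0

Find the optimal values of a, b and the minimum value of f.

Vertices and f = -4a - 9b:
  (63/10, 13/10) → f = -369/10
  (5, 0) → f = -20
  (43/6, 0) → f = -86/3

a = 63/10, b = 13/10, minimum f = -369/10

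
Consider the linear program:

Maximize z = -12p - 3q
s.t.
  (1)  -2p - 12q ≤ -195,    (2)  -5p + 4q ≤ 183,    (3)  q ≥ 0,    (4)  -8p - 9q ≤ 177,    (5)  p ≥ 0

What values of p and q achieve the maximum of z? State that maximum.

Vertices and z = -12p - 3q:
  (195/2, 0) → z = -1170
  (0, 65/4) → z = -195/4
  (0, 183/4) → z = -549/4
The feasible region is unbounded (it extends along (4, 5), (1, 0)), but z strictly decreases along every unbounded feasible direction, so there is no improving ray and the maximum is attained at a vertex.

The optimum lies where -2p - 12q = -195 and p = 0.
Solving simultaneously gives p = 0, q = 65/4.

p = 0, q = 65/4, maximum z = -195/4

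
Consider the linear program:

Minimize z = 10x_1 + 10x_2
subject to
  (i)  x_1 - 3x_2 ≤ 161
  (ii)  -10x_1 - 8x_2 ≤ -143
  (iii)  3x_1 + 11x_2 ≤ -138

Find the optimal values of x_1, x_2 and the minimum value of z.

Extreme points and z = 10x_1 + 10x_2:
  (1717/38, -1467/38) → z = 1250/19
  (1357/20, -621/20) → z = 368
  (2677/86, -1809/86) → z = 4340/43

At the optimal vertex, x_1 - 3x_2 = 161 and -10x_1 - 8x_2 = -143.
Solving simultaneously gives x_1 = 1717/38, x_2 = -1467/38.

x_1 = 1717/38, x_2 = -1467/38, minimum z = 1250/19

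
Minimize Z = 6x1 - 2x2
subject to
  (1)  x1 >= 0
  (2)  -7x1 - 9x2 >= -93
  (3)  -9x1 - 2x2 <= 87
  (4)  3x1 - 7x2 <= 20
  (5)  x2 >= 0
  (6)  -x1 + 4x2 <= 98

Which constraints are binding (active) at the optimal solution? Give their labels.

Corner points and Z = 6x1 - 2x2:
  (0, 31/3) → Z = -62/3
  (0, 0) → Z = 0
  (831/76, 139/76) → Z = 1177/19
  (20/3, 0) → Z = 40

The minimum is at (0, 31/3). Substituting into each constraint, equality holds for (1) and (2); the remaining constraints have slack.

(1) and (2)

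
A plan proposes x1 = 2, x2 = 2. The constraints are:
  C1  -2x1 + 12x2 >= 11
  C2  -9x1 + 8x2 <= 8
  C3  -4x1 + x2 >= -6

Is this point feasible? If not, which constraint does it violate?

feasible

C1: 20 ≥ 11 ✓
C2: -2 ≤ 8 ✓
C3: -6 ≥ -6 ✓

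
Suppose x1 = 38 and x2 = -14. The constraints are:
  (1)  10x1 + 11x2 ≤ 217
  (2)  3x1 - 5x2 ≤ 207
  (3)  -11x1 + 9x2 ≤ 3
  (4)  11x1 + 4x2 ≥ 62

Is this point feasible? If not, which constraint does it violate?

Constraint (1): 10x1 + 11x2 = 226, which is not ≤ 217. All other constraints are satisfied.

not feasible — violates (1)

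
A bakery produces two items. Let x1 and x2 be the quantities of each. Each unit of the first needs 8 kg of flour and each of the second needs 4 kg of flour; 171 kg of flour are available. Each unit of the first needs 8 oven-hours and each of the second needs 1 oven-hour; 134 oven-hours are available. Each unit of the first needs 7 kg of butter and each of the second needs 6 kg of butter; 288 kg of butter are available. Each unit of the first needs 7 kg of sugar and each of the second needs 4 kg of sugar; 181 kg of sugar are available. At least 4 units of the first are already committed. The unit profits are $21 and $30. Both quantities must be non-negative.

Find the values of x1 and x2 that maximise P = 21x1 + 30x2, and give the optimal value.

x1 = 4, x2 = 139/4, maximum P = 2253/2

Extreme points and P = 21x1 + 30x2:
  (67/4, 0) → P = 1407/4
  (4, 0) → P = 84
  (365/24, 37/3) → P = 5515/8
  (4, 139/4) → P = 2253/2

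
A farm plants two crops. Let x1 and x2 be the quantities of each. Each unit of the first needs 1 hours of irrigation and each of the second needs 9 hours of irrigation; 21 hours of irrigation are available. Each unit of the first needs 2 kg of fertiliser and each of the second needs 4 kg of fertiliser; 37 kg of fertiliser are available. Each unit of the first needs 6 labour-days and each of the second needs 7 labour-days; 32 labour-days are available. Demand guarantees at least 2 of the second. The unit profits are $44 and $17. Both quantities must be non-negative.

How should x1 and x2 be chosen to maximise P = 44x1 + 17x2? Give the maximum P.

Feasible corners and P = 44x1 + 17x2:
  (0, 7/3) → P = 119/3
  (0, 2) → P = 34
  (3, 2) → P = 166

The binding constraints are x1 + 9x2 = 21 and 6x1 + 7x2 = 32.
Solving simultaneously gives x1 = 3, x2 = 2.

x1 = 3, x2 = 2, maximum P = 166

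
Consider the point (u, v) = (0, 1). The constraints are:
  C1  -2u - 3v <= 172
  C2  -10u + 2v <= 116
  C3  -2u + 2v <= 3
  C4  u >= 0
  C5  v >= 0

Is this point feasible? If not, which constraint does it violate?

feasible

C1: -3 ≤ 172 ✓
C2: 2 ≤ 116 ✓
C3: 2 ≤ 3 ✓
C4: 0 ≥ 0 ✓
C5: 1 ≥ 0 ✓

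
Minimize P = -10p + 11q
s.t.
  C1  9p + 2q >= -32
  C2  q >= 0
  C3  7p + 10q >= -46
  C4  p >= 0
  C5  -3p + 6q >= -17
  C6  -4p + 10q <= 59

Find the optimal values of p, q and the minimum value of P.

Extreme points and P = -10p + 11q:
  (0, 0) → P = 0
  (17/3, 0) → P = -170/3
  (0, 59/10) → P = 649/10
  (262/3, 245/6) → P = -2545/6

p = 262/3, q = 245/6, minimum P = -2545/6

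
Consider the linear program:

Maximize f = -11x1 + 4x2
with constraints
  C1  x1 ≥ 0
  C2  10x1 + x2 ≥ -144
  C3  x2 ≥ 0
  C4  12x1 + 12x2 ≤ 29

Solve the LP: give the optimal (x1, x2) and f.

x1 = 0, x2 = 29/12, maximum f = 29/3

Feasible corners and f = -11x1 + 4x2:
  (0, 0) → f = 0
  (0, 29/12) → f = 29/3
  (29/12, 0) → f = -319/12

The optimum lies where x1 = 0 and 12x1 + 12x2 = 29.
Solving simultaneously gives x1 = 0, x2 = 29/12.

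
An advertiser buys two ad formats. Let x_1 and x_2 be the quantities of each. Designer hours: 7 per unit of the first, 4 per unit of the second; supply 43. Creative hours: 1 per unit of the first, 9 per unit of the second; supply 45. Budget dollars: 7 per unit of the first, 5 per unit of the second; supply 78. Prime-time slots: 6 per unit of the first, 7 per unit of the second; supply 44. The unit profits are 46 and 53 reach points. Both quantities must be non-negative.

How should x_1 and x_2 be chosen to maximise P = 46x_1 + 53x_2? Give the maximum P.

Vertices and P = 46x_1 + 53x_2:
  (0, 0) → P = 0
  (0, 5) → P = 265
  (43/7, 0) → P = 1978/7
  (5, 2) → P = 336
  (81/47, 226/47) → P = 15704/47

x_1 = 5, x_2 = 2, maximum P = 336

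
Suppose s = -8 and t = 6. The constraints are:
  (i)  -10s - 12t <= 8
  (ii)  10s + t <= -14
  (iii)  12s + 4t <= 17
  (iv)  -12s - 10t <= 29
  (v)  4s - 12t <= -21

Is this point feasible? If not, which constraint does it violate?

not feasible — violates (iv)

Constraint (iv): -12s - 10t = 36, which is not ≤ 29. All other constraints are satisfied.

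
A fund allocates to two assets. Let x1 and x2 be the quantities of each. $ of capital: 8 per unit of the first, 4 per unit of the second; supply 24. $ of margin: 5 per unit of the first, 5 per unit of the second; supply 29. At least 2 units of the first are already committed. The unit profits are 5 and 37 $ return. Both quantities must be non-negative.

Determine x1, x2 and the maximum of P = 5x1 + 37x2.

Extreme points and P = 5x1 + 37x2:
  (3, 0) → P = 15
  (2, 0) → P = 10
  (2, 2) → P = 84

The optimum lies where 8x1 + 4x2 = 24 and x1 = 2.
Solving simultaneously gives x1 = 2, x2 = 2.

x1 = 2, x2 = 2, maximum P = 84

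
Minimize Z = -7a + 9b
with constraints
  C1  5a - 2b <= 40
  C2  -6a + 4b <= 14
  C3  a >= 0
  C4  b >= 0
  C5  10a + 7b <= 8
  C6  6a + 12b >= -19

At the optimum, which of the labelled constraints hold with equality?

Feasible corners and Z = -7a + 9b:
  (0, 0) → Z = 0
  (0, 8/7) → Z = 72/7
  (4/5, 0) → Z = -28/5

The minimum is at (4/5, 0). Substituting into each constraint, equality holds for C4 and C5; the remaining constraints have slack.

C4 and C5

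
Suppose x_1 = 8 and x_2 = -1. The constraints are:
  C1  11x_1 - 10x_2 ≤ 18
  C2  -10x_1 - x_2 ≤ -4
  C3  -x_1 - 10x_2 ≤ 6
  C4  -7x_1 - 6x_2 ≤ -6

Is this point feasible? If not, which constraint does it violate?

not feasible — violates C1

Constraint C1: 11x_1 - 10x_2 = 98, which is not ≤ 18. All other constraints are satisfied.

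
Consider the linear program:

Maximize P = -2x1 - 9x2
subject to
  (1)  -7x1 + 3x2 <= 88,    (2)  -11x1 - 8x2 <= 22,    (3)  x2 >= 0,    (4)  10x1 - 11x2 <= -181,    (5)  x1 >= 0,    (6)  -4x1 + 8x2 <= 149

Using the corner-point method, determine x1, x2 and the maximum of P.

x1 = 0, x2 = 181/11, maximum P = -1629/11

Vertices and P = -2x1 - 9x2:
  (0, 181/11) → P = -1629/11
  (191/36, 383/18) → P = -1819/9
  (0, 149/8) → P = -1341/8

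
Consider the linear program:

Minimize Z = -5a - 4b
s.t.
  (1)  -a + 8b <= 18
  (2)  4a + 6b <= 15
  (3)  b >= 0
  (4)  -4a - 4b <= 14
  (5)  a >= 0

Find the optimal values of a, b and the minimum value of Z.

a = 15/4, b = 0, minimum Z = -75/4

Extreme points and Z = -5a - 4b:
  (6/19, 87/38) → Z = -204/19
  (0, 9/4) → Z = -9
  (15/4, 0) → Z = -75/4
  (0, 0) → Z = 0

At the optimal vertex, 4a + 6b = 15 and b = 0.
Solving simultaneously gives a = 15/4, b = 0.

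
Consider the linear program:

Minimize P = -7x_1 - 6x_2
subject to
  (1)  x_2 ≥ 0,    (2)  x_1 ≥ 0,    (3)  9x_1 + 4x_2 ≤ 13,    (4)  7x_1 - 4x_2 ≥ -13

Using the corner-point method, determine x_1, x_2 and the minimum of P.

x_1 = 0, x_2 = 13/4, minimum P = -39/2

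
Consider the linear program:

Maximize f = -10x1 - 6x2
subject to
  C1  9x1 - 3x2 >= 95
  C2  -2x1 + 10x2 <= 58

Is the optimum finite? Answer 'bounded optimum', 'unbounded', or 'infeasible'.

unbounded

From the feasible point (281/21, 178/21), moving in the direction (-3, -9) keeps every constraint satisfied while f increases without bound.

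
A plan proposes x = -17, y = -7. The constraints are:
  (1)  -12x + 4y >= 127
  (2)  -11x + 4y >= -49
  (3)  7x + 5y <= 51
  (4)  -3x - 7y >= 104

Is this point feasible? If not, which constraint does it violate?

not feasible — violates (4)

Constraint (4): -3x - 7y = 100, which is not ≥ 104. All other constraints are satisfied.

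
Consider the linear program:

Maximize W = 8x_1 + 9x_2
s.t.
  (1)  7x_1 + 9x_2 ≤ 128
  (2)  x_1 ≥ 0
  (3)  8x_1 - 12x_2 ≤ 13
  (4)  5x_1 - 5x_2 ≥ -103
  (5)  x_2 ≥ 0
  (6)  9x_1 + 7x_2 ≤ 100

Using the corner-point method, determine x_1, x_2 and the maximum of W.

Vertices and W = 8x_1 + 9x_2:
  (0, 128/9) → W = 128
  (1/8, 113/8) → W = 1025/8
  (0, 0) → W = 0
  (13/8, 0) → W = 13
  (1291/164, 683/164) → W = 16475/164

x_1 = 1/8, x_2 = 113/8, maximum W = 1025/8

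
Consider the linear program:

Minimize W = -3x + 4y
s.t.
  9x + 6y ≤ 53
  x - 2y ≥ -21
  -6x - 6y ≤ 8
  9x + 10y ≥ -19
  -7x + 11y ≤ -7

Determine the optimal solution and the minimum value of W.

At the optimal vertex, 9x + 6y = 53 and 9x + 10y = -19.
Solving simultaneously gives x = 161/9, y = -18.

x = 161/9, y = -18, minimum W = -377/3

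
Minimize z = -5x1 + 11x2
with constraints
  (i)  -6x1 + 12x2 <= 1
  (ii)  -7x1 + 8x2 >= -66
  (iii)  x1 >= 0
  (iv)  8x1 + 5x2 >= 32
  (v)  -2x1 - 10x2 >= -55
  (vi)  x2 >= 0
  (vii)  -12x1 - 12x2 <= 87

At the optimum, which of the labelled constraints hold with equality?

(ii) and (vi)

Feasible corners and z = -5x1 + 11x2:
  (379/126, 100/63) → z = 305/126
  (325/42, 83/21) → z = 67/14
  (550/43, 253/86) → z = -2717/86
  (66/7, 0) → z = -330/7
  (4, 0) → z = -20

The minimum is at (66/7, 0). Substituting into each constraint, equality holds for (ii) and (vi); the remaining constraints have slack.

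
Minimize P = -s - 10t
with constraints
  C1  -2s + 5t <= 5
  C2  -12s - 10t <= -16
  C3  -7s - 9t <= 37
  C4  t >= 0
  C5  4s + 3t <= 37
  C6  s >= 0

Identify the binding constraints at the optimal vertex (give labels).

C1 and C5

Corner points and P = -s - 10t:
  (3/8, 23/20) → P = -95/8
  (85/13, 47/13) → P = -555/13
  (4/3, 0) → P = -4/3
  (37/4, 0) → P = -37/4

The minimum is at (85/13, 47/13). Substituting into each constraint, equality holds for C1 and C5; the remaining constraints have slack.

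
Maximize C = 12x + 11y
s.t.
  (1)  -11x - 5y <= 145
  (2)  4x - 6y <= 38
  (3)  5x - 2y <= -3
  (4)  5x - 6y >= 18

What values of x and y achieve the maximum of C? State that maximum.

Feasible corners and C = 12x + 11y:
  (-340/43, -499/43) → C = -9569/43
  (-60/7, -71/7) → C = -1501/7
  (-47/11, -101/11) → C = -1675/11
  (-27/10, -21/4) → C = -1803/20

x = -27/10, y = -21/4, maximum C = -1803/20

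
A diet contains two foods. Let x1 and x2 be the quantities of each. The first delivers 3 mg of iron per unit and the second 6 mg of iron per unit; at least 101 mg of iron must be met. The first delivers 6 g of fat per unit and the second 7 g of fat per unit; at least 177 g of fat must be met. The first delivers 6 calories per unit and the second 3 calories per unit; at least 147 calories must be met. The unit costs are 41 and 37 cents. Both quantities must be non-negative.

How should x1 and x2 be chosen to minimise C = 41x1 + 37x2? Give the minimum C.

x1 = 83/4, x2 = 15/2, minimum C = 4513/4

Corner points and C = 41x1 + 37x2:
  (0, 49) → C = 1813
  (101/3, 0) → C = 4141/3
  (71/3, 5) → C = 3466/3
  (83/4, 15/2) → C = 4513/4
The feasible region is unbounded (it extends along (0, 1), (1, 0)), but C strictly increases along every unbounded feasible direction, so there is no improving ray and the minimum is attained at a vertex.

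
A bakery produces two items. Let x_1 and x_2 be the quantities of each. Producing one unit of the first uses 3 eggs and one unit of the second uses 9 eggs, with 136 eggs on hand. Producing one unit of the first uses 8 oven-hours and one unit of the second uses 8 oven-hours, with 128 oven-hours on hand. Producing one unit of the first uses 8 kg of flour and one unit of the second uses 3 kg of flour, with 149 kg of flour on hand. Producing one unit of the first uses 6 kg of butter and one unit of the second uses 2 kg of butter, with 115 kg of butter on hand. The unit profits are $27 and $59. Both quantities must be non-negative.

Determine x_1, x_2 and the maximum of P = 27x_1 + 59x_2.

x_1 = 4/3, x_2 = 44/3, maximum P = 2704/3

Corner points and P = 27x_1 + 59x_2:
  (0, 0) → P = 0
  (0, 136/9) → P = 8024/9
  (16, 0) → P = 432
  (4/3, 44/3) → P = 2704/3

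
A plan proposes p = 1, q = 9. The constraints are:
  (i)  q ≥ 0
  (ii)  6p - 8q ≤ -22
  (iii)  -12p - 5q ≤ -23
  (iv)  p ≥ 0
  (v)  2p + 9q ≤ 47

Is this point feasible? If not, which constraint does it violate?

Constraint (v): 2p + 9q = 83, which is not ≤ 47. All other constraints are satisfied.

not feasible — violates (v)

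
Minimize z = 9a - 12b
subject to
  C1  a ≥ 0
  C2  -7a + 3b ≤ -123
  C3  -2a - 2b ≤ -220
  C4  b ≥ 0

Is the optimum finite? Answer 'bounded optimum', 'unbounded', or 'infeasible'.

unbounded

From the feasible point (453/10, 647/10), moving in the direction (3, 7) keeps every constraint satisfied while z decreases without bound.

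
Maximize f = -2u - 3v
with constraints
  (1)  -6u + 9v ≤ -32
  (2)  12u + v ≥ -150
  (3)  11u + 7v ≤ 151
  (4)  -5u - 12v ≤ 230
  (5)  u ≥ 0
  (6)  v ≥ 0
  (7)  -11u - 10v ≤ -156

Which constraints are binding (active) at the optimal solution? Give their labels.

(3) and (7)

Corner points and f = -2u - 3v:
  (1583/141, 554/141) → f = -4828/141
  (1724/159, 584/159) → f = -5200/159
  (38/3, 5/3) → f = -91/3

The maximum is at (38/3, 5/3). Substituting into each constraint, equality holds for (3) and (7); the remaining constraints have slack.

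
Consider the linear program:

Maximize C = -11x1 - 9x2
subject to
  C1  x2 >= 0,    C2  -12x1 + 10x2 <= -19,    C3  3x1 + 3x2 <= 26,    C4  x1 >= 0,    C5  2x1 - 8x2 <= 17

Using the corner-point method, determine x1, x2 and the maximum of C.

Extreme points and C = -11x1 - 9x2:
  (19/12, 0) → C = -209/12
  (17/2, 0) → C = -187/2
  (317/66, 85/22) → C = -2891/33
  (259/30, 1/30) → C = -1429/15

The binding constraints are x2 = 0 and -12x1 + 10x2 = -19.
Solving simultaneously gives x1 = 19/12, x2 = 0.

x1 = 19/12, x2 = 0, maximum C = -209/12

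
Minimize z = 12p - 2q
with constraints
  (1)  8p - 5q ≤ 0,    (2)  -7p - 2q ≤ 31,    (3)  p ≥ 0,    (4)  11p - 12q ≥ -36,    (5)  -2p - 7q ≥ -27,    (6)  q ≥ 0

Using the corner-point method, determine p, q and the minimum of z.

At the optimal vertex, p = 0 and 11p - 12q = -36.
Solving simultaneously gives p = 0, q = 3.

p = 0, q = 3, minimum z = -6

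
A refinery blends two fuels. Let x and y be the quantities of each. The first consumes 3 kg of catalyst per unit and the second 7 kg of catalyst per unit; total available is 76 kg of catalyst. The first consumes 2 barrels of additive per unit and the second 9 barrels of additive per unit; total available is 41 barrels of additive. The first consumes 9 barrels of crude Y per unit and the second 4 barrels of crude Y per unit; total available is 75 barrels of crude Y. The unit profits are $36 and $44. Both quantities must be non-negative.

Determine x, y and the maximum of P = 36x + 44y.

x = 7, y = 3, maximum P = 384

Feasible corners and P = 36x + 44y:
  (0, 0) → P = 0
  (0, 41/9) → P = 1804/9
  (25/3, 0) → P = 300
  (7, 3) → P = 384

The optimum lies where 2x + 9y = 41 and 9x + 4y = 75.
Solving simultaneously gives x = 7, y = 3.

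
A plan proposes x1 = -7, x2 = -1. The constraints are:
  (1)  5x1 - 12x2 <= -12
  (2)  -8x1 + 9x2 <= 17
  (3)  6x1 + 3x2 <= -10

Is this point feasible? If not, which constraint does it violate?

not feasible — violates (2)

Constraint (2): -8x1 + 9x2 = 47, which is not ≤ 17. All other constraints are satisfied.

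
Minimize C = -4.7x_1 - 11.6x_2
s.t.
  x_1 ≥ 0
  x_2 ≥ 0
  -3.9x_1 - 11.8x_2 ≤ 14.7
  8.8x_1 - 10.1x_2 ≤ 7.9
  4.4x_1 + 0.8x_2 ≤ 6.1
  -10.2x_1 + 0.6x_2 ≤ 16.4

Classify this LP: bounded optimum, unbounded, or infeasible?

bounded optimum

Extreme points and C = -4.7x_1 - 11.6x_2:
  (0, 0) → C = 0
  (0, 7.625) → C = -88.45
  (79/88, 0) → C = -3713/880
  (6793/5148, 43/117) → C = -179581/17160
The feasible region has finitely many vertices and no improving ray; the minimum is -88.45 at (0, 7.625).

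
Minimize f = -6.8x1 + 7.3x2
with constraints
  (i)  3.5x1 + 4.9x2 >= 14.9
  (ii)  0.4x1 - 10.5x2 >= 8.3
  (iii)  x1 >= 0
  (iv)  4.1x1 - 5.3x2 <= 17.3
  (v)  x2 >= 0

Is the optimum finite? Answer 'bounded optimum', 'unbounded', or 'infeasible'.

The boundaries 3.5x1 + 4.9x2 = 14.9 and x1 = 0 meet at (0, 149/49), but that point violates 0.4x1 - 10.5x2 ≥ 8.3. Every candidate vertex is excluded by some other constraint, so the feasible region is empty.

infeasible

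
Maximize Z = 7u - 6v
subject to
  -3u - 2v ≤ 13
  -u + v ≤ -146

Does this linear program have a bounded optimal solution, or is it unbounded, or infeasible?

unbounded

From the feasible point (279/5, -451/5), moving in the direction (2, -3) keeps every constraint satisfied while Z increases without bound.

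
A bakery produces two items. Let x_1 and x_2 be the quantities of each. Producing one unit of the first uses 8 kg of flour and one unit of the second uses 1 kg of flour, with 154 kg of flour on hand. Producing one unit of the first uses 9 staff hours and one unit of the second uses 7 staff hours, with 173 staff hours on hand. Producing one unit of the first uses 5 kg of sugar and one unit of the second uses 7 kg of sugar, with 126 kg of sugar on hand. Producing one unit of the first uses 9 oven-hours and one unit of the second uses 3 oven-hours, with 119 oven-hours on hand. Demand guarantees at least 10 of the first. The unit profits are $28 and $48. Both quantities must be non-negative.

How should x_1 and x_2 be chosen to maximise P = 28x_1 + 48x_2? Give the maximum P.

At the optimal vertex, 9x_1 + 3x_2 = 119 and x_1 = 10.
Solving simultaneously gives x_1 = 10, x_2 = 29/3.

x_1 = 10, x_2 = 29/3, maximum P = 744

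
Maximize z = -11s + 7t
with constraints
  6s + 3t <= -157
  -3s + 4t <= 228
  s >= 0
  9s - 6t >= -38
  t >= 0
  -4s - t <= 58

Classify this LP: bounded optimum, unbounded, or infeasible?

The boundaries 6s + 3t = -157 and s = 0 meet at (0, -157/3), but that point violates t ≥ 0. Every candidate vertex is excluded by some other constraint, so the feasible region is empty.

infeasible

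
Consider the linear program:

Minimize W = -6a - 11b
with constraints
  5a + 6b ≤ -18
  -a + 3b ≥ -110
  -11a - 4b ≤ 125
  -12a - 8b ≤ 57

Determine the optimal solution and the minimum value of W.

Corner points and W = -6a - 11b:
  (202/7, -568/21) → W = 2612/21
  (-99/16, 69/32) → W = 429/32
  (709/44, -1377/44) → W = 10893/44

The optimum lies where 5a + 6b = -18 and -12a - 8b = 57.
Solving simultaneously gives a = -99/16, b = 69/32.

a = -99/16, b = 69/32, minimum W = 429/32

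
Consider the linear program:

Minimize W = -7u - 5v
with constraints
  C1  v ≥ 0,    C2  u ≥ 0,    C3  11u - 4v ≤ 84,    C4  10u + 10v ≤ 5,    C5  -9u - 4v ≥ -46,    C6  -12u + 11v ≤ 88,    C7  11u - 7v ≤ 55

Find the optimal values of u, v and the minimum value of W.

u = 1/2, v = 0, minimum W = -7/2

Corner points and W = -7u - 5v:
  (0, 0) → W = 0
  (1/2, 0) → W = -7/2
  (0, 1/2) → W = -5/2

The binding constraints are v = 0 and 10u + 10v = 5.
Solving simultaneously gives u = 1/2, v = 0.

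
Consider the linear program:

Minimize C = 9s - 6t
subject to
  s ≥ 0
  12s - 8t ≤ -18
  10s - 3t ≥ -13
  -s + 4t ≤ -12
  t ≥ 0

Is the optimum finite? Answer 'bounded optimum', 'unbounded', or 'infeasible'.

The boundaries s = 0 and 12s - 8t = -18 meet at (0, 9/4), but that point violates -s + 4t ≤ -12. Every candidate vertex is excluded by some other constraint, so the feasible region is empty.

infeasible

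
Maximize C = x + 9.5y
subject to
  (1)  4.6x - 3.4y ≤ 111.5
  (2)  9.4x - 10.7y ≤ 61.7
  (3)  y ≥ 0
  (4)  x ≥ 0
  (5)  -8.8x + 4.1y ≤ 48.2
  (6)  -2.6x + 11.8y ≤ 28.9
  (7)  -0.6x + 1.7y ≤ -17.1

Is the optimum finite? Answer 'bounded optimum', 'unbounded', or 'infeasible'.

infeasible

The boundaries 9.4x - 10.7y = 61.7 and y = 0 meet at (617/94, 0), but that point violates -0.6x + 1.7y ≤ -17.1. Every candidate vertex is excluded by some other constraint, so the feasible region is empty.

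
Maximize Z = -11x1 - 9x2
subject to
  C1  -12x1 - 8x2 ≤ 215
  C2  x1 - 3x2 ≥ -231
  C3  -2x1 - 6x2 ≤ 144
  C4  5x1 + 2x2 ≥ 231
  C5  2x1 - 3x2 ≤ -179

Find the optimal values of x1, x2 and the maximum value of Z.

x1 = 335/19, x2 = 1357/19, maximum Z = -15898/19

Corner points and Z = -11x1 - 9x2:
  (231/17, 1386/17) → Z = -15015/17
  (52, 283/3) → Z = -1421
  (335/19, 1357/19) → Z = -15898/19

The binding constraints are 5x1 + 2x2 = 231 and 2x1 - 3x2 = -179.
Solving simultaneously gives x1 = 335/19, x2 = 1357/19.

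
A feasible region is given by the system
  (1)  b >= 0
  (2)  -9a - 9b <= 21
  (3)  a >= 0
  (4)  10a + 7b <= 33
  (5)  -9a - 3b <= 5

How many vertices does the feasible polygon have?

3

The feasible vertices (each the meet of two boundaries and inside every other half-plane) are:
  (0, 0)
  (33/10, 0)
  (0, 33/7)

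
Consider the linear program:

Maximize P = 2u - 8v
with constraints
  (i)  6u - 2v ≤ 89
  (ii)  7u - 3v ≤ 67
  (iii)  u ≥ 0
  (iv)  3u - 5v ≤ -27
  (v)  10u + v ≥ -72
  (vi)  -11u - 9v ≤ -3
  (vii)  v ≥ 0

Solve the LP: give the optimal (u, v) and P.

u = 0, v = 27/5, maximum P = -216/5

Feasible corners and P = 2u - 8v:
  (133/4, 221/4) → P = -751/2
  (16, 15) → P = -88
  (0, 27/5) → P = -216/5
The feasible region is unbounded (it extends along (0, 1), (1, 3)), but P strictly decreases along every unbounded feasible direction, so there is no improving ray and the maximum is attained at a vertex.

The binding constraints are u = 0 and 3u - 5v = -27.
Solving simultaneously gives u = 0, v = 27/5.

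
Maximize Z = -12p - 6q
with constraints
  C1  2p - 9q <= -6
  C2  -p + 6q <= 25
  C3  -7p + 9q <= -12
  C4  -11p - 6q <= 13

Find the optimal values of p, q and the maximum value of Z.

Feasible corners and Z = -12p - 6q:
  (63, 44/3) → Z = -844
  (18/5, 22/15) → Z = -52
  (9, 17/3) → Z = -142

The optimum lies where 2p - 9q = -6 and -7p + 9q = -12.
Solving simultaneously gives p = 18/5, q = 22/15.

p = 18/5, q = 22/15, maximum Z = -52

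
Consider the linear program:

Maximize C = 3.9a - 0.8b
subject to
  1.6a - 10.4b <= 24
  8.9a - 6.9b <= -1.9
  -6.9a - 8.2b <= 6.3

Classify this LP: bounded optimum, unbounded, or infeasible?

unbounded

From the feasible point (-5905/12059, -4296/12059), moving in the direction (6.9, 8.9) keeps every constraint satisfied while C increases without bound.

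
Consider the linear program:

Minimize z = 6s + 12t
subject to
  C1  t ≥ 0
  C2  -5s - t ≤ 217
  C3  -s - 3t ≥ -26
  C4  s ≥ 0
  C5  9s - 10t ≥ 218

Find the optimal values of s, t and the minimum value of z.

Extreme points and z = 6s + 12t:
  (26, 0) → z = 156
  (218/9, 0) → z = 436/3
  (914/37, 16/37) → z = 5676/37

s = 218/9, t = 0, minimum z = 436/3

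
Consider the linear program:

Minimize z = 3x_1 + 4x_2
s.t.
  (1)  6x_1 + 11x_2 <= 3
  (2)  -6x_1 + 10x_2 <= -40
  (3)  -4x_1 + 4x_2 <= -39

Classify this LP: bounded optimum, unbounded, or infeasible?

From the feasible point (441/68, -111/34), moving in the direction (-4, -4) keeps every constraint satisfied while z decreases without bound.

unbounded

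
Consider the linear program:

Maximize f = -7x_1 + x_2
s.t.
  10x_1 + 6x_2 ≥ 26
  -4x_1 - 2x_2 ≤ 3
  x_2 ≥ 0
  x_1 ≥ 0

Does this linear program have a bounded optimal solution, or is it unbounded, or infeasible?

From the feasible point (13/5, 0), moving in the direction (0, 1) keeps every constraint satisfied while f increases without bound.

unbounded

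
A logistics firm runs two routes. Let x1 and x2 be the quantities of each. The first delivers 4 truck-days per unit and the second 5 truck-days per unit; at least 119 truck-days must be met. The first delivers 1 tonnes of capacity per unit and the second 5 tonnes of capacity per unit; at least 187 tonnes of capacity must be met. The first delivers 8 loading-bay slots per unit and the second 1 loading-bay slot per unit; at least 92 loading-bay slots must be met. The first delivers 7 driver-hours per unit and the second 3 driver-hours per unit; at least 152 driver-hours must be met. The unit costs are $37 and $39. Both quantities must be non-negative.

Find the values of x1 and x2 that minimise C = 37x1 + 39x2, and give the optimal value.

Extreme points and C = 37x1 + 39x2:
  (0, 92) → C = 3588
  (187, 0) → C = 6919
  (7, 36) → C = 1663
The feasible region is unbounded (it extends along (0, 1), (1, 0)), but C strictly increases along every unbounded feasible direction, so there is no improving ray and the minimum is attained at a vertex.

The binding constraints are x1 + 5x2 = 187 and 8x1 + x2 = 92.
Solving simultaneously gives x1 = 7, x2 = 36.

x1 = 7, x2 = 36, minimum C = 1663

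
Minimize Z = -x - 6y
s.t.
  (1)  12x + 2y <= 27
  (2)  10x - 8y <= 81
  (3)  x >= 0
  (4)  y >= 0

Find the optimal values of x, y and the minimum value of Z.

Feasible corners and Z = -x - 6y:
  (0, 27/2) → Z = -81
  (9/4, 0) → Z = -9/4
  (0, 0) → Z = 0

x = 0, y = 27/2, minimum Z = -81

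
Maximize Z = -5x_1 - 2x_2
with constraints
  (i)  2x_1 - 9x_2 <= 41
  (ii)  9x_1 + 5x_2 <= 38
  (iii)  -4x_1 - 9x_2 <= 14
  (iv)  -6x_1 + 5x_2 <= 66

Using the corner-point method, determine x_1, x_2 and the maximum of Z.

x_1 = -332/37, x_2 = 90/37, maximum Z = 40

Feasible corners and Z = -5x_1 - 2x_2:
  (547/91, -293/91) → Z = -307/13
  (9/2, -32/9) → Z = -277/18
  (-28/15, 274/25) → Z = -944/75
  (-332/37, 90/37) → Z = 40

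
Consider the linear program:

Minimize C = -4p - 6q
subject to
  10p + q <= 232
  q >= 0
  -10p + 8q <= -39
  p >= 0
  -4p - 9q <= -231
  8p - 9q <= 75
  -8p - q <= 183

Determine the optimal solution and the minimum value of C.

The optimum lies where 10p + q = 232 and -10p + 8q = -39.
Solving simultaneously gives p = 379/18, q = 193/9.

p = 379/18, q = 193/9, minimum C = -1916/9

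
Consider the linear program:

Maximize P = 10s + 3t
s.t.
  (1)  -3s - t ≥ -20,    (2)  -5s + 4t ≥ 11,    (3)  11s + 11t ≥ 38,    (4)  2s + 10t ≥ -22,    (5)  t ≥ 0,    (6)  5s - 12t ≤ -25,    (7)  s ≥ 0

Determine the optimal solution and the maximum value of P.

s = 69/17, t = 133/17, maximum P = 1089/17

At the optimal vertex, -3s - t = -20 and -5s + 4t = 11.
Solving simultaneously gives s = 69/17, t = 133/17.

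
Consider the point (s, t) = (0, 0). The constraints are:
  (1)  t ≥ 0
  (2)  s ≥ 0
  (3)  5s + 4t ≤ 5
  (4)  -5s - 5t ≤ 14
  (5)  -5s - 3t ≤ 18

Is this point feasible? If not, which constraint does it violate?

(1): 0 ≥ 0 ✓
(2): 0 ≥ 0 ✓
(3): 0 ≤ 5 ✓
(4): 0 ≤ 14 ✓
(5): 0 ≤ 18 ✓

feasible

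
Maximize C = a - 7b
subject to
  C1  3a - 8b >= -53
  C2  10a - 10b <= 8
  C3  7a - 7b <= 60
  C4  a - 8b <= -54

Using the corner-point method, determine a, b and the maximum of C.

a = 302/35, b = 274/35, maximum C = -1616/35

Corner points and C = a - 7b:
  (297/25, 277/25) → C = -1642/25
  (1/2, 109/16) → C = -755/16
  (302/35, 274/35) → C = -1616/35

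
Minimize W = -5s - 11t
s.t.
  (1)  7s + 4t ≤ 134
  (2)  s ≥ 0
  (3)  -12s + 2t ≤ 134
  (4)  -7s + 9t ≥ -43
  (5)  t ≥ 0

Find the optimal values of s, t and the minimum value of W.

Corner points and W = -5s - 11t:
  (0, 67/2) → W = -737/2
  (106/7, 7) → W = -1069/7
  (0, 0) → W = 0
  (43/7, 0) → W = -215/7

At the optimal vertex, 7s + 4t = 134 and s = 0.
Solving simultaneously gives s = 0, t = 67/2.

s = 0, t = 67/2, minimum W = -737/2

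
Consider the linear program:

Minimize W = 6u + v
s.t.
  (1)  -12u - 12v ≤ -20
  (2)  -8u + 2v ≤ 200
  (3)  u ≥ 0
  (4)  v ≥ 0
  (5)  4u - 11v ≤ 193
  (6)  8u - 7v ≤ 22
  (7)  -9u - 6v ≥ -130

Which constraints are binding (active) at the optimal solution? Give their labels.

(1) and (3)

Extreme points and W = 6u + v:
  (0, 5/3) → W = 5/3
  (5/3, 0) → W = 10
  (0, 65/3) → W = 65/3
  (11/4, 0) → W = 33/2
  (1042/111, 842/111) → W = 7094/111

The minimum is at (0, 5/3). Substituting into each constraint, equality holds for (1) and (3); the remaining constraints have slack.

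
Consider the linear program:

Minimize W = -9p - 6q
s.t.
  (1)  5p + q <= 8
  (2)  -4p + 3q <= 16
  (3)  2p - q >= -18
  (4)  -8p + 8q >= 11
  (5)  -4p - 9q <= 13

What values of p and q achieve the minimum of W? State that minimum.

Vertices and W = -9p - 6q:
  (8/19, 112/19) → W = -744/19
  (53/48, 119/48) → W = -397/16
  (-61/16, 1/4) → W = 525/16
  (-203/104, -15/26) → W = 2187/104

The binding constraints are 5p + q = 8 and -4p + 3q = 16.
Solving simultaneously gives p = 8/19, q = 112/19.

p = 8/19, q = 112/19, minimum W = -744/19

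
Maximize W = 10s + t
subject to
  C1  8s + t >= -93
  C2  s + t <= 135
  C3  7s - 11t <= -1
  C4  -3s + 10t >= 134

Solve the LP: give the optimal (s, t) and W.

s = 742/9, t = 473/9, maximum W = 877

Feasible corners and W = 10s + t:
  (-228/7, 1173/7) → W = -1107/7
  (-1064/83, 793/83) → W = -9847/83
  (742/9, 473/9) → W = 877
  (1464/37, 935/37) → W = 15575/37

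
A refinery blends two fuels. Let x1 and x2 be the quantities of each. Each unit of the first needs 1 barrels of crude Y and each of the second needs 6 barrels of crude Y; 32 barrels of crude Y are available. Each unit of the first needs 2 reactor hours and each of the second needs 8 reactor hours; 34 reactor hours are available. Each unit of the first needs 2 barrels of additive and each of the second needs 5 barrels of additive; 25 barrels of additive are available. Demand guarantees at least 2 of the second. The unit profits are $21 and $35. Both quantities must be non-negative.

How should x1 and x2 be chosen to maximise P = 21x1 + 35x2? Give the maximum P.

Extreme points and P = 21x1 + 35x2:
  (0, 17/4) → P = 595/4
  (0, 2) → P = 70
  (5, 3) → P = 210
  (15/2, 2) → P = 455/2

The optimum lies where 2x1 + 5x2 = 25 and x2 = 2.
Solving simultaneously gives x1 = 15/2, x2 = 2.

x1 = 15/2, x2 = 2, maximum P = 455/2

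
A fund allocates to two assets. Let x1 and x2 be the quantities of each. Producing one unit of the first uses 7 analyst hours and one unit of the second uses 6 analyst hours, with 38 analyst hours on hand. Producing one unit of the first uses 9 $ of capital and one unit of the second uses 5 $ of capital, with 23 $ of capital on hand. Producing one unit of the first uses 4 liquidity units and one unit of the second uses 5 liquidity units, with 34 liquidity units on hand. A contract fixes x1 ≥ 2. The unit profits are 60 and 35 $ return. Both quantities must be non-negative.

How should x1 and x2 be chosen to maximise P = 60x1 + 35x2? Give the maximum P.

x1 = 2, x2 = 1, maximum P = 155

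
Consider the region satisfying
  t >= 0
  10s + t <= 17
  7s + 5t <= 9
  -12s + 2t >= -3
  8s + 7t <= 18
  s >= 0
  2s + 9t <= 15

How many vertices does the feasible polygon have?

5

Pairwise boundary intersections that survive every other constraint:
  (1/4, 0)
  (0, 0)
  (33/74, 87/74)
  (6/53, 87/53)
  (0, 5/3)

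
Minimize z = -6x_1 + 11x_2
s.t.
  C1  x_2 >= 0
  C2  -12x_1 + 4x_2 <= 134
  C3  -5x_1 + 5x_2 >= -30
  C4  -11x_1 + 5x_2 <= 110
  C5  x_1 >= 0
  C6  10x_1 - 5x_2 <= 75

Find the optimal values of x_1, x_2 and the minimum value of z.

Vertices and z = -6x_1 + 11x_2:
  (6, 0) → z = -36
  (0, 0) → z = 0
  (9, 3) → z = -21
  (0, 22) → z = 242
The feasible region is unbounded (it extends along (5, 11), (1, 2)), but z strictly increases along every unbounded feasible direction, so there is no improving ray and the minimum is attained at a vertex.

The binding constraints are x_2 = 0 and -5x_1 + 5x_2 = -30.
Solving simultaneously gives x_1 = 6, x_2 = 0.

x_1 = 6, x_2 = 0, minimum z = -36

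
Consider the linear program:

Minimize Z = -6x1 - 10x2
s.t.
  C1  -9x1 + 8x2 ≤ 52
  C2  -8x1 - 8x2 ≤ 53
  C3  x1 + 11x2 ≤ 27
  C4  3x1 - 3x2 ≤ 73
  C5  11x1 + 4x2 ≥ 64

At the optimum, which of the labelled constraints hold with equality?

C3 and C4

Corner points and Z = -6x1 - 10x2:
  (221/9, 2/9) → Z = -1346/9
  (596/117, 233/117) → Z = -5906/117
  (484/45, -611/45) → Z = 3206/45

The minimum is at (221/9, 2/9). Substituting into each constraint, equality holds for C3 and C4; the remaining constraints have slack.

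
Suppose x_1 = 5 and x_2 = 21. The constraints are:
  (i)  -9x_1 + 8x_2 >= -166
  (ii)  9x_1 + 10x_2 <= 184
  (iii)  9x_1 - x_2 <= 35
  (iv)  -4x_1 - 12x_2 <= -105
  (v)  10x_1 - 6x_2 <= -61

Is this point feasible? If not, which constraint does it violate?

not feasible — violates (ii)

Constraint (ii): 9x_1 + 10x_2 = 255, which is not ≤ 184. All other constraints are satisfied.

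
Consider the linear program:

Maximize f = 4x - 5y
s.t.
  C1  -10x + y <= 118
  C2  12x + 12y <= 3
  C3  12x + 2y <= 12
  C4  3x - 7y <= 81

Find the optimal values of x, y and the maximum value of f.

Extreme points and f = 4x - 5y:
  (-471/44, 241/22) → f = -2147/22
  (-907/67, -1164/67) → f = 2192/67
  (23/20, -9/10) → f = 91/10
  (41/15, -52/5) → f = 944/15

x = 41/15, y = -52/5, maximum f = 944/15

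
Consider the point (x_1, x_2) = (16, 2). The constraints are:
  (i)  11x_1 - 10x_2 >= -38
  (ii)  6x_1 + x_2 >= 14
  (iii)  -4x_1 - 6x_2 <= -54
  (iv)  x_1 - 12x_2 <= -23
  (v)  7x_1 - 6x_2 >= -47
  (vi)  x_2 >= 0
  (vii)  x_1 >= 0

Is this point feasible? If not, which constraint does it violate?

not feasible — violates (iv)

Constraint (iv): x_1 - 12x_2 = -8, which is not ≤ -23. All other constraints are satisfied.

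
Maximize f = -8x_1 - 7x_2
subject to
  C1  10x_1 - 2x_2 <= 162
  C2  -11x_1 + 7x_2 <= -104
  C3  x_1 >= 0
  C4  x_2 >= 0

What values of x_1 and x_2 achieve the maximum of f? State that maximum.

Vertices and f = -8x_1 - 7x_2:
  (463/24, 371/24) → f = -6301/24
  (81/5, 0) → f = -648/5
  (104/11, 0) → f = -832/11

x_1 = 104/11, x_2 = 0, maximum f = -832/11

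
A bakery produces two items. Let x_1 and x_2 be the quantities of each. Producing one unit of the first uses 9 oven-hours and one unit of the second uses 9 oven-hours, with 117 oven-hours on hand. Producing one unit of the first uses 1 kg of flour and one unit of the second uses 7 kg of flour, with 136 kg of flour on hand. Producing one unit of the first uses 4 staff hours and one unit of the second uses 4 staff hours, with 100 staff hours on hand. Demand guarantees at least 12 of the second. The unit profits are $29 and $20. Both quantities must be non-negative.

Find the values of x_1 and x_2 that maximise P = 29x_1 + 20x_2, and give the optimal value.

x_1 = 1, x_2 = 12, maximum P = 269

Extreme points and P = 29x_1 + 20x_2:
  (0, 13) → P = 260
  (0, 12) → P = 240
  (1, 12) → P = 269

At the optimal vertex, 9x_1 + 9x_2 = 117 and x_2 = 12.
Solving simultaneously gives x_1 = 1, x_2 = 12.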